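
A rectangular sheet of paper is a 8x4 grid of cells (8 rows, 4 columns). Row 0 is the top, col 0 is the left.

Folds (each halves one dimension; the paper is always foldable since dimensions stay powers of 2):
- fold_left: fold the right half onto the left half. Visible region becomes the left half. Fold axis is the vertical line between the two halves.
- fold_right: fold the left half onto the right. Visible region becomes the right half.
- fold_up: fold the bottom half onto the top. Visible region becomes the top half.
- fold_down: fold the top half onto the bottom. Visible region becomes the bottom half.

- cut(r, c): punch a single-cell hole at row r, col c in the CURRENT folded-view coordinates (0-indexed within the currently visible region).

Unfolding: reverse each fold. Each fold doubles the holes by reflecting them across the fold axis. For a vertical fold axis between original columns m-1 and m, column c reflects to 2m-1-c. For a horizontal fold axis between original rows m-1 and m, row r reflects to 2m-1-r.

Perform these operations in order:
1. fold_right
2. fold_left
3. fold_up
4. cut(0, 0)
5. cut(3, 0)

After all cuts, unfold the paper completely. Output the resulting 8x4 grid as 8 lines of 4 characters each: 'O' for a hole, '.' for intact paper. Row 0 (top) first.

Answer: OOOO
....
....
OOOO
OOOO
....
....
OOOO

Derivation:
Op 1 fold_right: fold axis v@2; visible region now rows[0,8) x cols[2,4) = 8x2
Op 2 fold_left: fold axis v@3; visible region now rows[0,8) x cols[2,3) = 8x1
Op 3 fold_up: fold axis h@4; visible region now rows[0,4) x cols[2,3) = 4x1
Op 4 cut(0, 0): punch at orig (0,2); cuts so far [(0, 2)]; region rows[0,4) x cols[2,3) = 4x1
Op 5 cut(3, 0): punch at orig (3,2); cuts so far [(0, 2), (3, 2)]; region rows[0,4) x cols[2,3) = 4x1
Unfold 1 (reflect across h@4): 4 holes -> [(0, 2), (3, 2), (4, 2), (7, 2)]
Unfold 2 (reflect across v@3): 8 holes -> [(0, 2), (0, 3), (3, 2), (3, 3), (4, 2), (4, 3), (7, 2), (7, 3)]
Unfold 3 (reflect across v@2): 16 holes -> [(0, 0), (0, 1), (0, 2), (0, 3), (3, 0), (3, 1), (3, 2), (3, 3), (4, 0), (4, 1), (4, 2), (4, 3), (7, 0), (7, 1), (7, 2), (7, 3)]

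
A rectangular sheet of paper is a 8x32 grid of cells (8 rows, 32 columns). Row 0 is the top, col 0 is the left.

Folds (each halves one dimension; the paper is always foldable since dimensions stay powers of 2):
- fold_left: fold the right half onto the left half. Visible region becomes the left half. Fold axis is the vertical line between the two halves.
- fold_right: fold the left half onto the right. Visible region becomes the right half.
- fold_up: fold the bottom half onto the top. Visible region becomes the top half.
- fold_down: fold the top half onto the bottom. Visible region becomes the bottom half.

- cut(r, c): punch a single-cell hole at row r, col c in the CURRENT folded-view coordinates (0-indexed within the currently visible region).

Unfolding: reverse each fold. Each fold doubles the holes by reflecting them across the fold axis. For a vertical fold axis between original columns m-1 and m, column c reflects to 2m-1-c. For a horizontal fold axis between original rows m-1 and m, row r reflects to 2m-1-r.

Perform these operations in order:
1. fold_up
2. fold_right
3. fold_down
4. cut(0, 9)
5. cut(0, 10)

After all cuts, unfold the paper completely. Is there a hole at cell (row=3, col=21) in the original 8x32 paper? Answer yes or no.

Op 1 fold_up: fold axis h@4; visible region now rows[0,4) x cols[0,32) = 4x32
Op 2 fold_right: fold axis v@16; visible region now rows[0,4) x cols[16,32) = 4x16
Op 3 fold_down: fold axis h@2; visible region now rows[2,4) x cols[16,32) = 2x16
Op 4 cut(0, 9): punch at orig (2,25); cuts so far [(2, 25)]; region rows[2,4) x cols[16,32) = 2x16
Op 5 cut(0, 10): punch at orig (2,26); cuts so far [(2, 25), (2, 26)]; region rows[2,4) x cols[16,32) = 2x16
Unfold 1 (reflect across h@2): 4 holes -> [(1, 25), (1, 26), (2, 25), (2, 26)]
Unfold 2 (reflect across v@16): 8 holes -> [(1, 5), (1, 6), (1, 25), (1, 26), (2, 5), (2, 6), (2, 25), (2, 26)]
Unfold 3 (reflect across h@4): 16 holes -> [(1, 5), (1, 6), (1, 25), (1, 26), (2, 5), (2, 6), (2, 25), (2, 26), (5, 5), (5, 6), (5, 25), (5, 26), (6, 5), (6, 6), (6, 25), (6, 26)]
Holes: [(1, 5), (1, 6), (1, 25), (1, 26), (2, 5), (2, 6), (2, 25), (2, 26), (5, 5), (5, 6), (5, 25), (5, 26), (6, 5), (6, 6), (6, 25), (6, 26)]

Answer: no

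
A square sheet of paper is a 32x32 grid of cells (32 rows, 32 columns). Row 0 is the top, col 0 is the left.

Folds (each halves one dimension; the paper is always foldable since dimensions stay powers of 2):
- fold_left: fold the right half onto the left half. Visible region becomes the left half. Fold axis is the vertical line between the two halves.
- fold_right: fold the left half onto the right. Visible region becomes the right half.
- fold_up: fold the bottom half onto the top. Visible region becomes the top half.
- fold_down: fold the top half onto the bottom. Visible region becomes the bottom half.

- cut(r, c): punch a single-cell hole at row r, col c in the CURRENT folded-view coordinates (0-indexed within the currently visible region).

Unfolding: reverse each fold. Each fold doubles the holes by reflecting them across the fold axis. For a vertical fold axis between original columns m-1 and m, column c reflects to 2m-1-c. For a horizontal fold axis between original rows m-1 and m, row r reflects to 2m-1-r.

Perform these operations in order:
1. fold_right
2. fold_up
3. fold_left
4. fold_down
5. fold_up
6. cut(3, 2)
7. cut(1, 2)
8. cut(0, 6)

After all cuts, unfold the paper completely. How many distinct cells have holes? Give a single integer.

Op 1 fold_right: fold axis v@16; visible region now rows[0,32) x cols[16,32) = 32x16
Op 2 fold_up: fold axis h@16; visible region now rows[0,16) x cols[16,32) = 16x16
Op 3 fold_left: fold axis v@24; visible region now rows[0,16) x cols[16,24) = 16x8
Op 4 fold_down: fold axis h@8; visible region now rows[8,16) x cols[16,24) = 8x8
Op 5 fold_up: fold axis h@12; visible region now rows[8,12) x cols[16,24) = 4x8
Op 6 cut(3, 2): punch at orig (11,18); cuts so far [(11, 18)]; region rows[8,12) x cols[16,24) = 4x8
Op 7 cut(1, 2): punch at orig (9,18); cuts so far [(9, 18), (11, 18)]; region rows[8,12) x cols[16,24) = 4x8
Op 8 cut(0, 6): punch at orig (8,22); cuts so far [(8, 22), (9, 18), (11, 18)]; region rows[8,12) x cols[16,24) = 4x8
Unfold 1 (reflect across h@12): 6 holes -> [(8, 22), (9, 18), (11, 18), (12, 18), (14, 18), (15, 22)]
Unfold 2 (reflect across h@8): 12 holes -> [(0, 22), (1, 18), (3, 18), (4, 18), (6, 18), (7, 22), (8, 22), (9, 18), (11, 18), (12, 18), (14, 18), (15, 22)]
Unfold 3 (reflect across v@24): 24 holes -> [(0, 22), (0, 25), (1, 18), (1, 29), (3, 18), (3, 29), (4, 18), (4, 29), (6, 18), (6, 29), (7, 22), (7, 25), (8, 22), (8, 25), (9, 18), (9, 29), (11, 18), (11, 29), (12, 18), (12, 29), (14, 18), (14, 29), (15, 22), (15, 25)]
Unfold 4 (reflect across h@16): 48 holes -> [(0, 22), (0, 25), (1, 18), (1, 29), (3, 18), (3, 29), (4, 18), (4, 29), (6, 18), (6, 29), (7, 22), (7, 25), (8, 22), (8, 25), (9, 18), (9, 29), (11, 18), (11, 29), (12, 18), (12, 29), (14, 18), (14, 29), (15, 22), (15, 25), (16, 22), (16, 25), (17, 18), (17, 29), (19, 18), (19, 29), (20, 18), (20, 29), (22, 18), (22, 29), (23, 22), (23, 25), (24, 22), (24, 25), (25, 18), (25, 29), (27, 18), (27, 29), (28, 18), (28, 29), (30, 18), (30, 29), (31, 22), (31, 25)]
Unfold 5 (reflect across v@16): 96 holes -> [(0, 6), (0, 9), (0, 22), (0, 25), (1, 2), (1, 13), (1, 18), (1, 29), (3, 2), (3, 13), (3, 18), (3, 29), (4, 2), (4, 13), (4, 18), (4, 29), (6, 2), (6, 13), (6, 18), (6, 29), (7, 6), (7, 9), (7, 22), (7, 25), (8, 6), (8, 9), (8, 22), (8, 25), (9, 2), (9, 13), (9, 18), (9, 29), (11, 2), (11, 13), (11, 18), (11, 29), (12, 2), (12, 13), (12, 18), (12, 29), (14, 2), (14, 13), (14, 18), (14, 29), (15, 6), (15, 9), (15, 22), (15, 25), (16, 6), (16, 9), (16, 22), (16, 25), (17, 2), (17, 13), (17, 18), (17, 29), (19, 2), (19, 13), (19, 18), (19, 29), (20, 2), (20, 13), (20, 18), (20, 29), (22, 2), (22, 13), (22, 18), (22, 29), (23, 6), (23, 9), (23, 22), (23, 25), (24, 6), (24, 9), (24, 22), (24, 25), (25, 2), (25, 13), (25, 18), (25, 29), (27, 2), (27, 13), (27, 18), (27, 29), (28, 2), (28, 13), (28, 18), (28, 29), (30, 2), (30, 13), (30, 18), (30, 29), (31, 6), (31, 9), (31, 22), (31, 25)]

Answer: 96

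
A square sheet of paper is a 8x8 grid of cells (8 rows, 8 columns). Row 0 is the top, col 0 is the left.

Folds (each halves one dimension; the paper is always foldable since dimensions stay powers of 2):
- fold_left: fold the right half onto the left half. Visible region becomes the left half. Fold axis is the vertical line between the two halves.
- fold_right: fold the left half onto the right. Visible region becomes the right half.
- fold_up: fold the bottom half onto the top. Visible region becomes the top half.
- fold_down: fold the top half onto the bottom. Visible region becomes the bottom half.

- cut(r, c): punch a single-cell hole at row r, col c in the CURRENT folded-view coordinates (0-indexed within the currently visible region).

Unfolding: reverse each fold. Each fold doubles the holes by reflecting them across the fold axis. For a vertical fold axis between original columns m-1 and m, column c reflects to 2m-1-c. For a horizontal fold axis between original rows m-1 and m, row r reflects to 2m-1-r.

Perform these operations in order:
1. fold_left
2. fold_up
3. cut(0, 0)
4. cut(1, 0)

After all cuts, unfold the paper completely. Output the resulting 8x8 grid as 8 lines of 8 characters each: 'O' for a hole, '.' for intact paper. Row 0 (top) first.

Answer: O......O
O......O
........
........
........
........
O......O
O......O

Derivation:
Op 1 fold_left: fold axis v@4; visible region now rows[0,8) x cols[0,4) = 8x4
Op 2 fold_up: fold axis h@4; visible region now rows[0,4) x cols[0,4) = 4x4
Op 3 cut(0, 0): punch at orig (0,0); cuts so far [(0, 0)]; region rows[0,4) x cols[0,4) = 4x4
Op 4 cut(1, 0): punch at orig (1,0); cuts so far [(0, 0), (1, 0)]; region rows[0,4) x cols[0,4) = 4x4
Unfold 1 (reflect across h@4): 4 holes -> [(0, 0), (1, 0), (6, 0), (7, 0)]
Unfold 2 (reflect across v@4): 8 holes -> [(0, 0), (0, 7), (1, 0), (1, 7), (6, 0), (6, 7), (7, 0), (7, 7)]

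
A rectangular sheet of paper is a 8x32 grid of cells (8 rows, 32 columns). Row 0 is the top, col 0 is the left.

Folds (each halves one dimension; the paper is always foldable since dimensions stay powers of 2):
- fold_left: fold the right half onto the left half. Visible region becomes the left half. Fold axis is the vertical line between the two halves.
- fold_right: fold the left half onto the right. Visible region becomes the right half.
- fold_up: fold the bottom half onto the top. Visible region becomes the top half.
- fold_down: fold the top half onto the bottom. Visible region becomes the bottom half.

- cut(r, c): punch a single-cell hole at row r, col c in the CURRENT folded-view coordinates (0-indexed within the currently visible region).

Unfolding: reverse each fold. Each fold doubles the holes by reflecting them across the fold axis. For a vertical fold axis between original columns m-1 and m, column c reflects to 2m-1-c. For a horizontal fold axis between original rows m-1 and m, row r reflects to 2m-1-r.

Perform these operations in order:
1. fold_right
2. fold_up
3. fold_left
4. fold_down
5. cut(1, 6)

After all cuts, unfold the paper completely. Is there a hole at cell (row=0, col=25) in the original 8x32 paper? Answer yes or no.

Op 1 fold_right: fold axis v@16; visible region now rows[0,8) x cols[16,32) = 8x16
Op 2 fold_up: fold axis h@4; visible region now rows[0,4) x cols[16,32) = 4x16
Op 3 fold_left: fold axis v@24; visible region now rows[0,4) x cols[16,24) = 4x8
Op 4 fold_down: fold axis h@2; visible region now rows[2,4) x cols[16,24) = 2x8
Op 5 cut(1, 6): punch at orig (3,22); cuts so far [(3, 22)]; region rows[2,4) x cols[16,24) = 2x8
Unfold 1 (reflect across h@2): 2 holes -> [(0, 22), (3, 22)]
Unfold 2 (reflect across v@24): 4 holes -> [(0, 22), (0, 25), (3, 22), (3, 25)]
Unfold 3 (reflect across h@4): 8 holes -> [(0, 22), (0, 25), (3, 22), (3, 25), (4, 22), (4, 25), (7, 22), (7, 25)]
Unfold 4 (reflect across v@16): 16 holes -> [(0, 6), (0, 9), (0, 22), (0, 25), (3, 6), (3, 9), (3, 22), (3, 25), (4, 6), (4, 9), (4, 22), (4, 25), (7, 6), (7, 9), (7, 22), (7, 25)]
Holes: [(0, 6), (0, 9), (0, 22), (0, 25), (3, 6), (3, 9), (3, 22), (3, 25), (4, 6), (4, 9), (4, 22), (4, 25), (7, 6), (7, 9), (7, 22), (7, 25)]

Answer: yes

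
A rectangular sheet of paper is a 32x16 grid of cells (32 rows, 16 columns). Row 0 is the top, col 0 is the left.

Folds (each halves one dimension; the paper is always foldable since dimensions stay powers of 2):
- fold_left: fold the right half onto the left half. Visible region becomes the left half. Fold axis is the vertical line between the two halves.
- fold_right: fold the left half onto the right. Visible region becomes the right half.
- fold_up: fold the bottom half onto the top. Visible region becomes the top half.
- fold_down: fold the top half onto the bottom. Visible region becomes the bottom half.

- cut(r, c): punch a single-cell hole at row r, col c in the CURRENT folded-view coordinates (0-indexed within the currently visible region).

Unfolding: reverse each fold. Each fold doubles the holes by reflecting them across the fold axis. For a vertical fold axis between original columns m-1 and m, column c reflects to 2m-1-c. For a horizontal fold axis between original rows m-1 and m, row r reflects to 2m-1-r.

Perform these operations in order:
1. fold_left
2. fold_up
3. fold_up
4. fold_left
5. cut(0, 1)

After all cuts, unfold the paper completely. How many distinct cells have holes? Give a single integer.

Answer: 16

Derivation:
Op 1 fold_left: fold axis v@8; visible region now rows[0,32) x cols[0,8) = 32x8
Op 2 fold_up: fold axis h@16; visible region now rows[0,16) x cols[0,8) = 16x8
Op 3 fold_up: fold axis h@8; visible region now rows[0,8) x cols[0,8) = 8x8
Op 4 fold_left: fold axis v@4; visible region now rows[0,8) x cols[0,4) = 8x4
Op 5 cut(0, 1): punch at orig (0,1); cuts so far [(0, 1)]; region rows[0,8) x cols[0,4) = 8x4
Unfold 1 (reflect across v@4): 2 holes -> [(0, 1), (0, 6)]
Unfold 2 (reflect across h@8): 4 holes -> [(0, 1), (0, 6), (15, 1), (15, 6)]
Unfold 3 (reflect across h@16): 8 holes -> [(0, 1), (0, 6), (15, 1), (15, 6), (16, 1), (16, 6), (31, 1), (31, 6)]
Unfold 4 (reflect across v@8): 16 holes -> [(0, 1), (0, 6), (0, 9), (0, 14), (15, 1), (15, 6), (15, 9), (15, 14), (16, 1), (16, 6), (16, 9), (16, 14), (31, 1), (31, 6), (31, 9), (31, 14)]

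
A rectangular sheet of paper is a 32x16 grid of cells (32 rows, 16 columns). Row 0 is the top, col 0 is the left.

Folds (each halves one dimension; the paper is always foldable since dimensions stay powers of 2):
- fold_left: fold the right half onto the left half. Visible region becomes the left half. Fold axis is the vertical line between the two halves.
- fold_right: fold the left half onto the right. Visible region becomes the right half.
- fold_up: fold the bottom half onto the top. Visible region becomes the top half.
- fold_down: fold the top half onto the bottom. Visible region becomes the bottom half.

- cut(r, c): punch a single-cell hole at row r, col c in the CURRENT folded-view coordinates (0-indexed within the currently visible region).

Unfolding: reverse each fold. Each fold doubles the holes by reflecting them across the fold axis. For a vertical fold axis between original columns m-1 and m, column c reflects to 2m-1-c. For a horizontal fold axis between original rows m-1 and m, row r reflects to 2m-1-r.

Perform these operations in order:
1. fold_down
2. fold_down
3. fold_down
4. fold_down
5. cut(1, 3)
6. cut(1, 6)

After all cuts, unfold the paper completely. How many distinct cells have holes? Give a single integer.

Answer: 32

Derivation:
Op 1 fold_down: fold axis h@16; visible region now rows[16,32) x cols[0,16) = 16x16
Op 2 fold_down: fold axis h@24; visible region now rows[24,32) x cols[0,16) = 8x16
Op 3 fold_down: fold axis h@28; visible region now rows[28,32) x cols[0,16) = 4x16
Op 4 fold_down: fold axis h@30; visible region now rows[30,32) x cols[0,16) = 2x16
Op 5 cut(1, 3): punch at orig (31,3); cuts so far [(31, 3)]; region rows[30,32) x cols[0,16) = 2x16
Op 6 cut(1, 6): punch at orig (31,6); cuts so far [(31, 3), (31, 6)]; region rows[30,32) x cols[0,16) = 2x16
Unfold 1 (reflect across h@30): 4 holes -> [(28, 3), (28, 6), (31, 3), (31, 6)]
Unfold 2 (reflect across h@28): 8 holes -> [(24, 3), (24, 6), (27, 3), (27, 6), (28, 3), (28, 6), (31, 3), (31, 6)]
Unfold 3 (reflect across h@24): 16 holes -> [(16, 3), (16, 6), (19, 3), (19, 6), (20, 3), (20, 6), (23, 3), (23, 6), (24, 3), (24, 6), (27, 3), (27, 6), (28, 3), (28, 6), (31, 3), (31, 6)]
Unfold 4 (reflect across h@16): 32 holes -> [(0, 3), (0, 6), (3, 3), (3, 6), (4, 3), (4, 6), (7, 3), (7, 6), (8, 3), (8, 6), (11, 3), (11, 6), (12, 3), (12, 6), (15, 3), (15, 6), (16, 3), (16, 6), (19, 3), (19, 6), (20, 3), (20, 6), (23, 3), (23, 6), (24, 3), (24, 6), (27, 3), (27, 6), (28, 3), (28, 6), (31, 3), (31, 6)]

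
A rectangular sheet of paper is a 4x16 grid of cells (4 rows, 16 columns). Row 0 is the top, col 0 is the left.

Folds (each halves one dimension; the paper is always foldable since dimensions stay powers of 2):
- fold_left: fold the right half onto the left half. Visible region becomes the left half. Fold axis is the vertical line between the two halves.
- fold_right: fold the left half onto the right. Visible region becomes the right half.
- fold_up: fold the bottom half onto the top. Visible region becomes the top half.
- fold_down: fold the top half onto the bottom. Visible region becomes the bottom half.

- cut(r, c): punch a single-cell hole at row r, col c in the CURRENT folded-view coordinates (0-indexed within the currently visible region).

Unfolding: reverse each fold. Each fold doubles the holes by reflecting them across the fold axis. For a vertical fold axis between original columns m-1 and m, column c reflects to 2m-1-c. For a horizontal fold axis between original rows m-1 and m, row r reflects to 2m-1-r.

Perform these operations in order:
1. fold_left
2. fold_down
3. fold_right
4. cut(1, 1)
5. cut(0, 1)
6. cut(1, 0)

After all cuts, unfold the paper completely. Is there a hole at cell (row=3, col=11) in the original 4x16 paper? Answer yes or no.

Answer: yes

Derivation:
Op 1 fold_left: fold axis v@8; visible region now rows[0,4) x cols[0,8) = 4x8
Op 2 fold_down: fold axis h@2; visible region now rows[2,4) x cols[0,8) = 2x8
Op 3 fold_right: fold axis v@4; visible region now rows[2,4) x cols[4,8) = 2x4
Op 4 cut(1, 1): punch at orig (3,5); cuts so far [(3, 5)]; region rows[2,4) x cols[4,8) = 2x4
Op 5 cut(0, 1): punch at orig (2,5); cuts so far [(2, 5), (3, 5)]; region rows[2,4) x cols[4,8) = 2x4
Op 6 cut(1, 0): punch at orig (3,4); cuts so far [(2, 5), (3, 4), (3, 5)]; region rows[2,4) x cols[4,8) = 2x4
Unfold 1 (reflect across v@4): 6 holes -> [(2, 2), (2, 5), (3, 2), (3, 3), (3, 4), (3, 5)]
Unfold 2 (reflect across h@2): 12 holes -> [(0, 2), (0, 3), (0, 4), (0, 5), (1, 2), (1, 5), (2, 2), (2, 5), (3, 2), (3, 3), (3, 4), (3, 5)]
Unfold 3 (reflect across v@8): 24 holes -> [(0, 2), (0, 3), (0, 4), (0, 5), (0, 10), (0, 11), (0, 12), (0, 13), (1, 2), (1, 5), (1, 10), (1, 13), (2, 2), (2, 5), (2, 10), (2, 13), (3, 2), (3, 3), (3, 4), (3, 5), (3, 10), (3, 11), (3, 12), (3, 13)]
Holes: [(0, 2), (0, 3), (0, 4), (0, 5), (0, 10), (0, 11), (0, 12), (0, 13), (1, 2), (1, 5), (1, 10), (1, 13), (2, 2), (2, 5), (2, 10), (2, 13), (3, 2), (3, 3), (3, 4), (3, 5), (3, 10), (3, 11), (3, 12), (3, 13)]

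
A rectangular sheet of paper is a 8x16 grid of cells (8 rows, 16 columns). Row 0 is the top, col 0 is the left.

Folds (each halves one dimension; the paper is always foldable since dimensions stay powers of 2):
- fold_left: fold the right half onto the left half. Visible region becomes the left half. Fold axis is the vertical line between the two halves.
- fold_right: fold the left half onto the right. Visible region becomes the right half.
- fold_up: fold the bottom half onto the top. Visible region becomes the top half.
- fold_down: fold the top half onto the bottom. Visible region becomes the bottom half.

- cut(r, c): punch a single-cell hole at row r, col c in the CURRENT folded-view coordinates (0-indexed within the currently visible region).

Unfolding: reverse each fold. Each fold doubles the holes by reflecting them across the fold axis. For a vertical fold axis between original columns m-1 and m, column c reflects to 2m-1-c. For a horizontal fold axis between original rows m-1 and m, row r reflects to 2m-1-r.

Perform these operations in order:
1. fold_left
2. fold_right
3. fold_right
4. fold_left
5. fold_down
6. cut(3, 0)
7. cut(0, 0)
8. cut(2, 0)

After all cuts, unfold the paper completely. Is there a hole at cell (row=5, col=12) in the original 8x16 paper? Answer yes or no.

Op 1 fold_left: fold axis v@8; visible region now rows[0,8) x cols[0,8) = 8x8
Op 2 fold_right: fold axis v@4; visible region now rows[0,8) x cols[4,8) = 8x4
Op 3 fold_right: fold axis v@6; visible region now rows[0,8) x cols[6,8) = 8x2
Op 4 fold_left: fold axis v@7; visible region now rows[0,8) x cols[6,7) = 8x1
Op 5 fold_down: fold axis h@4; visible region now rows[4,8) x cols[6,7) = 4x1
Op 6 cut(3, 0): punch at orig (7,6); cuts so far [(7, 6)]; region rows[4,8) x cols[6,7) = 4x1
Op 7 cut(0, 0): punch at orig (4,6); cuts so far [(4, 6), (7, 6)]; region rows[4,8) x cols[6,7) = 4x1
Op 8 cut(2, 0): punch at orig (6,6); cuts so far [(4, 6), (6, 6), (7, 6)]; region rows[4,8) x cols[6,7) = 4x1
Unfold 1 (reflect across h@4): 6 holes -> [(0, 6), (1, 6), (3, 6), (4, 6), (6, 6), (7, 6)]
Unfold 2 (reflect across v@7): 12 holes -> [(0, 6), (0, 7), (1, 6), (1, 7), (3, 6), (3, 7), (4, 6), (4, 7), (6, 6), (6, 7), (7, 6), (7, 7)]
Unfold 3 (reflect across v@6): 24 holes -> [(0, 4), (0, 5), (0, 6), (0, 7), (1, 4), (1, 5), (1, 6), (1, 7), (3, 4), (3, 5), (3, 6), (3, 7), (4, 4), (4, 5), (4, 6), (4, 7), (6, 4), (6, 5), (6, 6), (6, 7), (7, 4), (7, 5), (7, 6), (7, 7)]
Unfold 4 (reflect across v@4): 48 holes -> [(0, 0), (0, 1), (0, 2), (0, 3), (0, 4), (0, 5), (0, 6), (0, 7), (1, 0), (1, 1), (1, 2), (1, 3), (1, 4), (1, 5), (1, 6), (1, 7), (3, 0), (3, 1), (3, 2), (3, 3), (3, 4), (3, 5), (3, 6), (3, 7), (4, 0), (4, 1), (4, 2), (4, 3), (4, 4), (4, 5), (4, 6), (4, 7), (6, 0), (6, 1), (6, 2), (6, 3), (6, 4), (6, 5), (6, 6), (6, 7), (7, 0), (7, 1), (7, 2), (7, 3), (7, 4), (7, 5), (7, 6), (7, 7)]
Unfold 5 (reflect across v@8): 96 holes -> [(0, 0), (0, 1), (0, 2), (0, 3), (0, 4), (0, 5), (0, 6), (0, 7), (0, 8), (0, 9), (0, 10), (0, 11), (0, 12), (0, 13), (0, 14), (0, 15), (1, 0), (1, 1), (1, 2), (1, 3), (1, 4), (1, 5), (1, 6), (1, 7), (1, 8), (1, 9), (1, 10), (1, 11), (1, 12), (1, 13), (1, 14), (1, 15), (3, 0), (3, 1), (3, 2), (3, 3), (3, 4), (3, 5), (3, 6), (3, 7), (3, 8), (3, 9), (3, 10), (3, 11), (3, 12), (3, 13), (3, 14), (3, 15), (4, 0), (4, 1), (4, 2), (4, 3), (4, 4), (4, 5), (4, 6), (4, 7), (4, 8), (4, 9), (4, 10), (4, 11), (4, 12), (4, 13), (4, 14), (4, 15), (6, 0), (6, 1), (6, 2), (6, 3), (6, 4), (6, 5), (6, 6), (6, 7), (6, 8), (6, 9), (6, 10), (6, 11), (6, 12), (6, 13), (6, 14), (6, 15), (7, 0), (7, 1), (7, 2), (7, 3), (7, 4), (7, 5), (7, 6), (7, 7), (7, 8), (7, 9), (7, 10), (7, 11), (7, 12), (7, 13), (7, 14), (7, 15)]
Holes: [(0, 0), (0, 1), (0, 2), (0, 3), (0, 4), (0, 5), (0, 6), (0, 7), (0, 8), (0, 9), (0, 10), (0, 11), (0, 12), (0, 13), (0, 14), (0, 15), (1, 0), (1, 1), (1, 2), (1, 3), (1, 4), (1, 5), (1, 6), (1, 7), (1, 8), (1, 9), (1, 10), (1, 11), (1, 12), (1, 13), (1, 14), (1, 15), (3, 0), (3, 1), (3, 2), (3, 3), (3, 4), (3, 5), (3, 6), (3, 7), (3, 8), (3, 9), (3, 10), (3, 11), (3, 12), (3, 13), (3, 14), (3, 15), (4, 0), (4, 1), (4, 2), (4, 3), (4, 4), (4, 5), (4, 6), (4, 7), (4, 8), (4, 9), (4, 10), (4, 11), (4, 12), (4, 13), (4, 14), (4, 15), (6, 0), (6, 1), (6, 2), (6, 3), (6, 4), (6, 5), (6, 6), (6, 7), (6, 8), (6, 9), (6, 10), (6, 11), (6, 12), (6, 13), (6, 14), (6, 15), (7, 0), (7, 1), (7, 2), (7, 3), (7, 4), (7, 5), (7, 6), (7, 7), (7, 8), (7, 9), (7, 10), (7, 11), (7, 12), (7, 13), (7, 14), (7, 15)]

Answer: no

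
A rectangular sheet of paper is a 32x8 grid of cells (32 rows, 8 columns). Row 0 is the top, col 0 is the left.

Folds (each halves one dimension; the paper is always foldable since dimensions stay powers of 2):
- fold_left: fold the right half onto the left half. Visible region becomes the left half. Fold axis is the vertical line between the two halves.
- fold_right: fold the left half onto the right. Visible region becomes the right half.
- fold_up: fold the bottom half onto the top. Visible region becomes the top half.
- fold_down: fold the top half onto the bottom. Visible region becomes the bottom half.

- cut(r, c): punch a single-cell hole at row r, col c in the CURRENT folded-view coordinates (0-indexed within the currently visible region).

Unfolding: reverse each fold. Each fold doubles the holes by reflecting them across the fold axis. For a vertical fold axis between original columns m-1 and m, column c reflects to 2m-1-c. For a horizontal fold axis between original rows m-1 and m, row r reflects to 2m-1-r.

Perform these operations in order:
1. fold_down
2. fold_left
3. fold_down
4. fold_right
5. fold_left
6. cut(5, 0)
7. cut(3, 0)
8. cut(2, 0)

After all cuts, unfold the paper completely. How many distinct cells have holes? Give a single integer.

Answer: 96

Derivation:
Op 1 fold_down: fold axis h@16; visible region now rows[16,32) x cols[0,8) = 16x8
Op 2 fold_left: fold axis v@4; visible region now rows[16,32) x cols[0,4) = 16x4
Op 3 fold_down: fold axis h@24; visible region now rows[24,32) x cols[0,4) = 8x4
Op 4 fold_right: fold axis v@2; visible region now rows[24,32) x cols[2,4) = 8x2
Op 5 fold_left: fold axis v@3; visible region now rows[24,32) x cols[2,3) = 8x1
Op 6 cut(5, 0): punch at orig (29,2); cuts so far [(29, 2)]; region rows[24,32) x cols[2,3) = 8x1
Op 7 cut(3, 0): punch at orig (27,2); cuts so far [(27, 2), (29, 2)]; region rows[24,32) x cols[2,3) = 8x1
Op 8 cut(2, 0): punch at orig (26,2); cuts so far [(26, 2), (27, 2), (29, 2)]; region rows[24,32) x cols[2,3) = 8x1
Unfold 1 (reflect across v@3): 6 holes -> [(26, 2), (26, 3), (27, 2), (27, 3), (29, 2), (29, 3)]
Unfold 2 (reflect across v@2): 12 holes -> [(26, 0), (26, 1), (26, 2), (26, 3), (27, 0), (27, 1), (27, 2), (27, 3), (29, 0), (29, 1), (29, 2), (29, 3)]
Unfold 3 (reflect across h@24): 24 holes -> [(18, 0), (18, 1), (18, 2), (18, 3), (20, 0), (20, 1), (20, 2), (20, 3), (21, 0), (21, 1), (21, 2), (21, 3), (26, 0), (26, 1), (26, 2), (26, 3), (27, 0), (27, 1), (27, 2), (27, 3), (29, 0), (29, 1), (29, 2), (29, 3)]
Unfold 4 (reflect across v@4): 48 holes -> [(18, 0), (18, 1), (18, 2), (18, 3), (18, 4), (18, 5), (18, 6), (18, 7), (20, 0), (20, 1), (20, 2), (20, 3), (20, 4), (20, 5), (20, 6), (20, 7), (21, 0), (21, 1), (21, 2), (21, 3), (21, 4), (21, 5), (21, 6), (21, 7), (26, 0), (26, 1), (26, 2), (26, 3), (26, 4), (26, 5), (26, 6), (26, 7), (27, 0), (27, 1), (27, 2), (27, 3), (27, 4), (27, 5), (27, 6), (27, 7), (29, 0), (29, 1), (29, 2), (29, 3), (29, 4), (29, 5), (29, 6), (29, 7)]
Unfold 5 (reflect across h@16): 96 holes -> [(2, 0), (2, 1), (2, 2), (2, 3), (2, 4), (2, 5), (2, 6), (2, 7), (4, 0), (4, 1), (4, 2), (4, 3), (4, 4), (4, 5), (4, 6), (4, 7), (5, 0), (5, 1), (5, 2), (5, 3), (5, 4), (5, 5), (5, 6), (5, 7), (10, 0), (10, 1), (10, 2), (10, 3), (10, 4), (10, 5), (10, 6), (10, 7), (11, 0), (11, 1), (11, 2), (11, 3), (11, 4), (11, 5), (11, 6), (11, 7), (13, 0), (13, 1), (13, 2), (13, 3), (13, 4), (13, 5), (13, 6), (13, 7), (18, 0), (18, 1), (18, 2), (18, 3), (18, 4), (18, 5), (18, 6), (18, 7), (20, 0), (20, 1), (20, 2), (20, 3), (20, 4), (20, 5), (20, 6), (20, 7), (21, 0), (21, 1), (21, 2), (21, 3), (21, 4), (21, 5), (21, 6), (21, 7), (26, 0), (26, 1), (26, 2), (26, 3), (26, 4), (26, 5), (26, 6), (26, 7), (27, 0), (27, 1), (27, 2), (27, 3), (27, 4), (27, 5), (27, 6), (27, 7), (29, 0), (29, 1), (29, 2), (29, 3), (29, 4), (29, 5), (29, 6), (29, 7)]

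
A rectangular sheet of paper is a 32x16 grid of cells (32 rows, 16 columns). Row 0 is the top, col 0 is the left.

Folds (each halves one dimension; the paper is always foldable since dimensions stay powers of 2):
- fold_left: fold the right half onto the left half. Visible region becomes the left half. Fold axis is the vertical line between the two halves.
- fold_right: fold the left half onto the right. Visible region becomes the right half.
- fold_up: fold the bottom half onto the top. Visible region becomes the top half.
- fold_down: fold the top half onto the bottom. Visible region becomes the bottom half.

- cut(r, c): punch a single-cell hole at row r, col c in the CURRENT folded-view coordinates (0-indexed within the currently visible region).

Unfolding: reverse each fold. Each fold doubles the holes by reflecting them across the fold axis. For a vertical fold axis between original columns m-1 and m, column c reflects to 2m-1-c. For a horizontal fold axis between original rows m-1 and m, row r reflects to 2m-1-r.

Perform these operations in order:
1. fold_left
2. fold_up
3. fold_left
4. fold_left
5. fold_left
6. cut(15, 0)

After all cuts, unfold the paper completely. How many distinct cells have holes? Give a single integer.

Answer: 32

Derivation:
Op 1 fold_left: fold axis v@8; visible region now rows[0,32) x cols[0,8) = 32x8
Op 2 fold_up: fold axis h@16; visible region now rows[0,16) x cols[0,8) = 16x8
Op 3 fold_left: fold axis v@4; visible region now rows[0,16) x cols[0,4) = 16x4
Op 4 fold_left: fold axis v@2; visible region now rows[0,16) x cols[0,2) = 16x2
Op 5 fold_left: fold axis v@1; visible region now rows[0,16) x cols[0,1) = 16x1
Op 6 cut(15, 0): punch at orig (15,0); cuts so far [(15, 0)]; region rows[0,16) x cols[0,1) = 16x1
Unfold 1 (reflect across v@1): 2 holes -> [(15, 0), (15, 1)]
Unfold 2 (reflect across v@2): 4 holes -> [(15, 0), (15, 1), (15, 2), (15, 3)]
Unfold 3 (reflect across v@4): 8 holes -> [(15, 0), (15, 1), (15, 2), (15, 3), (15, 4), (15, 5), (15, 6), (15, 7)]
Unfold 4 (reflect across h@16): 16 holes -> [(15, 0), (15, 1), (15, 2), (15, 3), (15, 4), (15, 5), (15, 6), (15, 7), (16, 0), (16, 1), (16, 2), (16, 3), (16, 4), (16, 5), (16, 6), (16, 7)]
Unfold 5 (reflect across v@8): 32 holes -> [(15, 0), (15, 1), (15, 2), (15, 3), (15, 4), (15, 5), (15, 6), (15, 7), (15, 8), (15, 9), (15, 10), (15, 11), (15, 12), (15, 13), (15, 14), (15, 15), (16, 0), (16, 1), (16, 2), (16, 3), (16, 4), (16, 5), (16, 6), (16, 7), (16, 8), (16, 9), (16, 10), (16, 11), (16, 12), (16, 13), (16, 14), (16, 15)]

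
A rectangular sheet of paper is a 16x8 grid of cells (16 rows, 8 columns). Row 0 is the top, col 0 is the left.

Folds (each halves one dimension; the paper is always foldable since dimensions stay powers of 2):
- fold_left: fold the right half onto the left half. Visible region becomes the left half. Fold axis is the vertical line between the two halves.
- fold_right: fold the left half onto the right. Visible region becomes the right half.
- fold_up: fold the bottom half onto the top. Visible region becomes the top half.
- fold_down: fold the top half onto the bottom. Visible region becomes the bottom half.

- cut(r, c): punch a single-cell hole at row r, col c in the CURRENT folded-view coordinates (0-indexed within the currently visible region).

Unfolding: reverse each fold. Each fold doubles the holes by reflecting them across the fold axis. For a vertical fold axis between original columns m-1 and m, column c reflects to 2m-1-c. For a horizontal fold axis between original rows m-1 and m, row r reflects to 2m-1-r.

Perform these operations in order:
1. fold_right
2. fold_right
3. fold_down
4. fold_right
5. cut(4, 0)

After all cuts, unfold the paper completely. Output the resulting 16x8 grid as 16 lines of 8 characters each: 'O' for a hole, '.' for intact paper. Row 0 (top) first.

Answer: ........
........
........
OOOOOOOO
........
........
........
........
........
........
........
........
OOOOOOOO
........
........
........

Derivation:
Op 1 fold_right: fold axis v@4; visible region now rows[0,16) x cols[4,8) = 16x4
Op 2 fold_right: fold axis v@6; visible region now rows[0,16) x cols[6,8) = 16x2
Op 3 fold_down: fold axis h@8; visible region now rows[8,16) x cols[6,8) = 8x2
Op 4 fold_right: fold axis v@7; visible region now rows[8,16) x cols[7,8) = 8x1
Op 5 cut(4, 0): punch at orig (12,7); cuts so far [(12, 7)]; region rows[8,16) x cols[7,8) = 8x1
Unfold 1 (reflect across v@7): 2 holes -> [(12, 6), (12, 7)]
Unfold 2 (reflect across h@8): 4 holes -> [(3, 6), (3, 7), (12, 6), (12, 7)]
Unfold 3 (reflect across v@6): 8 holes -> [(3, 4), (3, 5), (3, 6), (3, 7), (12, 4), (12, 5), (12, 6), (12, 7)]
Unfold 4 (reflect across v@4): 16 holes -> [(3, 0), (3, 1), (3, 2), (3, 3), (3, 4), (3, 5), (3, 6), (3, 7), (12, 0), (12, 1), (12, 2), (12, 3), (12, 4), (12, 5), (12, 6), (12, 7)]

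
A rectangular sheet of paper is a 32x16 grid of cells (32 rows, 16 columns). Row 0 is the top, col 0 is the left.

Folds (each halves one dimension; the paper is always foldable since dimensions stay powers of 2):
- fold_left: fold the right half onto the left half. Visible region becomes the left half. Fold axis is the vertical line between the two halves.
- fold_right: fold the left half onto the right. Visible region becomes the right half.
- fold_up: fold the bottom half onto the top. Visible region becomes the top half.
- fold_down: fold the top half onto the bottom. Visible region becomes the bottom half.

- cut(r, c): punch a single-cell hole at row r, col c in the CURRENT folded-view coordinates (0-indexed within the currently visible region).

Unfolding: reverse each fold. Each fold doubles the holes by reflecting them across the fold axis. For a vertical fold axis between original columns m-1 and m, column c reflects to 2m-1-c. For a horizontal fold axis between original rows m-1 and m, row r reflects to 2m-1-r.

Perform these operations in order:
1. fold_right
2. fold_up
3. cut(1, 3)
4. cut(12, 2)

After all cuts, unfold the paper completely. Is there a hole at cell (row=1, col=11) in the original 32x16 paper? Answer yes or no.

Answer: yes

Derivation:
Op 1 fold_right: fold axis v@8; visible region now rows[0,32) x cols[8,16) = 32x8
Op 2 fold_up: fold axis h@16; visible region now rows[0,16) x cols[8,16) = 16x8
Op 3 cut(1, 3): punch at orig (1,11); cuts so far [(1, 11)]; region rows[0,16) x cols[8,16) = 16x8
Op 4 cut(12, 2): punch at orig (12,10); cuts so far [(1, 11), (12, 10)]; region rows[0,16) x cols[8,16) = 16x8
Unfold 1 (reflect across h@16): 4 holes -> [(1, 11), (12, 10), (19, 10), (30, 11)]
Unfold 2 (reflect across v@8): 8 holes -> [(1, 4), (1, 11), (12, 5), (12, 10), (19, 5), (19, 10), (30, 4), (30, 11)]
Holes: [(1, 4), (1, 11), (12, 5), (12, 10), (19, 5), (19, 10), (30, 4), (30, 11)]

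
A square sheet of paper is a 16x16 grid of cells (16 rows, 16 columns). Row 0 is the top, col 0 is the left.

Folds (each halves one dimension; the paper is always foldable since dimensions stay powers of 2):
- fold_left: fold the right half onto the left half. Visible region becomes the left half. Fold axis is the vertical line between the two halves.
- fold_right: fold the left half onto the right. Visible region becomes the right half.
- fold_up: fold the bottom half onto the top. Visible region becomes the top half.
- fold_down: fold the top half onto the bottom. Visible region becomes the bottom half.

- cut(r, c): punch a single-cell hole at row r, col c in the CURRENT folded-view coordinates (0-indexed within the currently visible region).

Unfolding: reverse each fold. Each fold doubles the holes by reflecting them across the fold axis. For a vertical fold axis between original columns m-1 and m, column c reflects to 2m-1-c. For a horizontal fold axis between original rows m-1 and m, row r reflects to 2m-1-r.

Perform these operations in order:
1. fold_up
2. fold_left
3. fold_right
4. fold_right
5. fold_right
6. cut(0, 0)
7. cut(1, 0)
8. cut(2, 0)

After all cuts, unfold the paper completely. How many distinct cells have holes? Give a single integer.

Op 1 fold_up: fold axis h@8; visible region now rows[0,8) x cols[0,16) = 8x16
Op 2 fold_left: fold axis v@8; visible region now rows[0,8) x cols[0,8) = 8x8
Op 3 fold_right: fold axis v@4; visible region now rows[0,8) x cols[4,8) = 8x4
Op 4 fold_right: fold axis v@6; visible region now rows[0,8) x cols[6,8) = 8x2
Op 5 fold_right: fold axis v@7; visible region now rows[0,8) x cols[7,8) = 8x1
Op 6 cut(0, 0): punch at orig (0,7); cuts so far [(0, 7)]; region rows[0,8) x cols[7,8) = 8x1
Op 7 cut(1, 0): punch at orig (1,7); cuts so far [(0, 7), (1, 7)]; region rows[0,8) x cols[7,8) = 8x1
Op 8 cut(2, 0): punch at orig (2,7); cuts so far [(0, 7), (1, 7), (2, 7)]; region rows[0,8) x cols[7,8) = 8x1
Unfold 1 (reflect across v@7): 6 holes -> [(0, 6), (0, 7), (1, 6), (1, 7), (2, 6), (2, 7)]
Unfold 2 (reflect across v@6): 12 holes -> [(0, 4), (0, 5), (0, 6), (0, 7), (1, 4), (1, 5), (1, 6), (1, 7), (2, 4), (2, 5), (2, 6), (2, 7)]
Unfold 3 (reflect across v@4): 24 holes -> [(0, 0), (0, 1), (0, 2), (0, 3), (0, 4), (0, 5), (0, 6), (0, 7), (1, 0), (1, 1), (1, 2), (1, 3), (1, 4), (1, 5), (1, 6), (1, 7), (2, 0), (2, 1), (2, 2), (2, 3), (2, 4), (2, 5), (2, 6), (2, 7)]
Unfold 4 (reflect across v@8): 48 holes -> [(0, 0), (0, 1), (0, 2), (0, 3), (0, 4), (0, 5), (0, 6), (0, 7), (0, 8), (0, 9), (0, 10), (0, 11), (0, 12), (0, 13), (0, 14), (0, 15), (1, 0), (1, 1), (1, 2), (1, 3), (1, 4), (1, 5), (1, 6), (1, 7), (1, 8), (1, 9), (1, 10), (1, 11), (1, 12), (1, 13), (1, 14), (1, 15), (2, 0), (2, 1), (2, 2), (2, 3), (2, 4), (2, 5), (2, 6), (2, 7), (2, 8), (2, 9), (2, 10), (2, 11), (2, 12), (2, 13), (2, 14), (2, 15)]
Unfold 5 (reflect across h@8): 96 holes -> [(0, 0), (0, 1), (0, 2), (0, 3), (0, 4), (0, 5), (0, 6), (0, 7), (0, 8), (0, 9), (0, 10), (0, 11), (0, 12), (0, 13), (0, 14), (0, 15), (1, 0), (1, 1), (1, 2), (1, 3), (1, 4), (1, 5), (1, 6), (1, 7), (1, 8), (1, 9), (1, 10), (1, 11), (1, 12), (1, 13), (1, 14), (1, 15), (2, 0), (2, 1), (2, 2), (2, 3), (2, 4), (2, 5), (2, 6), (2, 7), (2, 8), (2, 9), (2, 10), (2, 11), (2, 12), (2, 13), (2, 14), (2, 15), (13, 0), (13, 1), (13, 2), (13, 3), (13, 4), (13, 5), (13, 6), (13, 7), (13, 8), (13, 9), (13, 10), (13, 11), (13, 12), (13, 13), (13, 14), (13, 15), (14, 0), (14, 1), (14, 2), (14, 3), (14, 4), (14, 5), (14, 6), (14, 7), (14, 8), (14, 9), (14, 10), (14, 11), (14, 12), (14, 13), (14, 14), (14, 15), (15, 0), (15, 1), (15, 2), (15, 3), (15, 4), (15, 5), (15, 6), (15, 7), (15, 8), (15, 9), (15, 10), (15, 11), (15, 12), (15, 13), (15, 14), (15, 15)]

Answer: 96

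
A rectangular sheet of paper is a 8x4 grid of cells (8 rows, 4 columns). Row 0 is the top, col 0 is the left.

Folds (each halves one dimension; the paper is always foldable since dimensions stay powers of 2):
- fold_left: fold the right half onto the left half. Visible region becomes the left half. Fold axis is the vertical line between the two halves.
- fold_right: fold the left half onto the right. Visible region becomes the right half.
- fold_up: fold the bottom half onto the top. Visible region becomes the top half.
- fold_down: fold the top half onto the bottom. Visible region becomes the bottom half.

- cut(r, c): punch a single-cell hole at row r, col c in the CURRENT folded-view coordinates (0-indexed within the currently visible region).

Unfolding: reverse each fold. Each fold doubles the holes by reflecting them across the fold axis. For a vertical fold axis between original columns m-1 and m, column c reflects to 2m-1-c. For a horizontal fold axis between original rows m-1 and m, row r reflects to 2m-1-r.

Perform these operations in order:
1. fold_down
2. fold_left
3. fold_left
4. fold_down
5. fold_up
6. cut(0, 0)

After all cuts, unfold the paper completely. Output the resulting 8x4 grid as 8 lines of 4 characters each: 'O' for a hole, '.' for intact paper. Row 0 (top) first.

Answer: OOOO
OOOO
OOOO
OOOO
OOOO
OOOO
OOOO
OOOO

Derivation:
Op 1 fold_down: fold axis h@4; visible region now rows[4,8) x cols[0,4) = 4x4
Op 2 fold_left: fold axis v@2; visible region now rows[4,8) x cols[0,2) = 4x2
Op 3 fold_left: fold axis v@1; visible region now rows[4,8) x cols[0,1) = 4x1
Op 4 fold_down: fold axis h@6; visible region now rows[6,8) x cols[0,1) = 2x1
Op 5 fold_up: fold axis h@7; visible region now rows[6,7) x cols[0,1) = 1x1
Op 6 cut(0, 0): punch at orig (6,0); cuts so far [(6, 0)]; region rows[6,7) x cols[0,1) = 1x1
Unfold 1 (reflect across h@7): 2 holes -> [(6, 0), (7, 0)]
Unfold 2 (reflect across h@6): 4 holes -> [(4, 0), (5, 0), (6, 0), (7, 0)]
Unfold 3 (reflect across v@1): 8 holes -> [(4, 0), (4, 1), (5, 0), (5, 1), (6, 0), (6, 1), (7, 0), (7, 1)]
Unfold 4 (reflect across v@2): 16 holes -> [(4, 0), (4, 1), (4, 2), (4, 3), (5, 0), (5, 1), (5, 2), (5, 3), (6, 0), (6, 1), (6, 2), (6, 3), (7, 0), (7, 1), (7, 2), (7, 3)]
Unfold 5 (reflect across h@4): 32 holes -> [(0, 0), (0, 1), (0, 2), (0, 3), (1, 0), (1, 1), (1, 2), (1, 3), (2, 0), (2, 1), (2, 2), (2, 3), (3, 0), (3, 1), (3, 2), (3, 3), (4, 0), (4, 1), (4, 2), (4, 3), (5, 0), (5, 1), (5, 2), (5, 3), (6, 0), (6, 1), (6, 2), (6, 3), (7, 0), (7, 1), (7, 2), (7, 3)]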